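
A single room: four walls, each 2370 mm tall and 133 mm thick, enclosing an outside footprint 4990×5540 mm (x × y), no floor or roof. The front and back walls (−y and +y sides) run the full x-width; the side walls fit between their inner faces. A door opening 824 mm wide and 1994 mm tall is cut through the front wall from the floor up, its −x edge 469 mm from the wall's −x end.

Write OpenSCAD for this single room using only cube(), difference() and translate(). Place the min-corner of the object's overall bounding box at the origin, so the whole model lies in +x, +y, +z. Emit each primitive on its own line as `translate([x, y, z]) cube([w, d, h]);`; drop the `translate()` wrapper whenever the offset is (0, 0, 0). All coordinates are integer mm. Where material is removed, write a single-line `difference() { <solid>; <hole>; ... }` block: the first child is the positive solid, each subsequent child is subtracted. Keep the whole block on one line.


difference() { cube([4990, 133, 2370]); translate([469, 0, 0]) cube([824, 133, 1994]); }
translate([0, 5407, 0]) cube([4990, 133, 2370]);
translate([0, 133, 0]) cube([133, 5274, 2370]);
translate([4857, 133, 0]) cube([133, 5274, 2370]);


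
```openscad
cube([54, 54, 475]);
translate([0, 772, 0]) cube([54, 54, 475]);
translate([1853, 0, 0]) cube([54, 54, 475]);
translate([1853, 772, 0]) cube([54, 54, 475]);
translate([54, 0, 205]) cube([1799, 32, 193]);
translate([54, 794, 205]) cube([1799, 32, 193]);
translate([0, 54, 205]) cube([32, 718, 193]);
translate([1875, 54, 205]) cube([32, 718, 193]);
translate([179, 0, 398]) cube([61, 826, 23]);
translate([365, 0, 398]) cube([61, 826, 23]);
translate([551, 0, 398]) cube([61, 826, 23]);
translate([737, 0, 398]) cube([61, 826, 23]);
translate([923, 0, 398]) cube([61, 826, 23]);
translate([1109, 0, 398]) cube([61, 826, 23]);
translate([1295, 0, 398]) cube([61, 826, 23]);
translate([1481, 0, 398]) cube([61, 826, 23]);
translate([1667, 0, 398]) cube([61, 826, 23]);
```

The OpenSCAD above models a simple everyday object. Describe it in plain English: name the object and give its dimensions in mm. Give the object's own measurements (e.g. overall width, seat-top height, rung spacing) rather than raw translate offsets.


A bed frame 1907 mm long (x) by 826 mm wide (y). Four 54×54 mm corner posts, 475 mm tall, at the corners of the footprint. Four rails of 32 mm thickness and 193 mm height run between adjacent posts with their undersides at z = 205 mm, their outer faces flush with the outside of the frame (the two x-running rails run between the posts' inner faces; the two y-running rails run between the posts' inner faces). 9 slats, each 61 mm wide (x) and 23 mm thick, lie across the top of the two x-running rails, running the full 826 mm width of the frame in y; along x they sit between the end posts with a 125 mm gap after the −x posts and between neighbouring slats and before the +x posts.


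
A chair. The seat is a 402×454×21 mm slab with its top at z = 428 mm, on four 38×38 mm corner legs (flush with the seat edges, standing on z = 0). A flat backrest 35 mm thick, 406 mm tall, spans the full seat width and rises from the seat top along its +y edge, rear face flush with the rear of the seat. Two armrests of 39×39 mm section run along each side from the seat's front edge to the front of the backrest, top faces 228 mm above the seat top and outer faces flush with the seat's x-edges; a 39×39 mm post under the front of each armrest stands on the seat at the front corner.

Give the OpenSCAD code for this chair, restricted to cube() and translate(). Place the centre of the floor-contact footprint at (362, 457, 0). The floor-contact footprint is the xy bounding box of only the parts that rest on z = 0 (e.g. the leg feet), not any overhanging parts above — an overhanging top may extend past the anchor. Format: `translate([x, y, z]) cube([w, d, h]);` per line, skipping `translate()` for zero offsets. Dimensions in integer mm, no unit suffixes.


translate([161, 230, 407]) cube([402, 454, 21]);
translate([161, 230, 0]) cube([38, 38, 407]);
translate([525, 230, 0]) cube([38, 38, 407]);
translate([161, 646, 0]) cube([38, 38, 407]);
translate([525, 646, 0]) cube([38, 38, 407]);
translate([161, 649, 428]) cube([402, 35, 406]);
translate([161, 230, 617]) cube([39, 419, 39]);
translate([524, 230, 617]) cube([39, 419, 39]);
translate([161, 230, 428]) cube([39, 39, 189]);
translate([524, 230, 428]) cube([39, 39, 189]);


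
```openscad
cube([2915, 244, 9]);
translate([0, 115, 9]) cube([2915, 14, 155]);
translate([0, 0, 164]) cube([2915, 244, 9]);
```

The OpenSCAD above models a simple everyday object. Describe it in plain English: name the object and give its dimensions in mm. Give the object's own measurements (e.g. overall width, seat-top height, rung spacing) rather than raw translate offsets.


An I-beam lying along x, 2915 mm long. Overall section height 173 mm. Two flanges 244 mm wide (y) and 9 mm thick, one on the floor and one at the top; a web 14 mm thick runs between them, centred on the flange width.


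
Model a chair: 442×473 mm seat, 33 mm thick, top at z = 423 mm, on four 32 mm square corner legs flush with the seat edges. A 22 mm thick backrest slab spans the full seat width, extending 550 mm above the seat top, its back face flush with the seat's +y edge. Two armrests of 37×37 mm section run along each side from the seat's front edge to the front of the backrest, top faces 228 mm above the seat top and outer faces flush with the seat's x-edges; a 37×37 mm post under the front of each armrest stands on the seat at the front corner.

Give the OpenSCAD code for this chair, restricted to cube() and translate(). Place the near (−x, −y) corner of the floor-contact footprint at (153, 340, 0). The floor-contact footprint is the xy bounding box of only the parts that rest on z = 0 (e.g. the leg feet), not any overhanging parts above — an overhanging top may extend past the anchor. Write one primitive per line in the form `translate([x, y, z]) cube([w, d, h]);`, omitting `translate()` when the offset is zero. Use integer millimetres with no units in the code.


translate([153, 340, 390]) cube([442, 473, 33]);
translate([153, 340, 0]) cube([32, 32, 390]);
translate([563, 340, 0]) cube([32, 32, 390]);
translate([153, 781, 0]) cube([32, 32, 390]);
translate([563, 781, 0]) cube([32, 32, 390]);
translate([153, 791, 423]) cube([442, 22, 550]);
translate([153, 340, 614]) cube([37, 451, 37]);
translate([558, 340, 614]) cube([37, 451, 37]);
translate([153, 340, 423]) cube([37, 37, 191]);
translate([558, 340, 423]) cube([37, 37, 191]);


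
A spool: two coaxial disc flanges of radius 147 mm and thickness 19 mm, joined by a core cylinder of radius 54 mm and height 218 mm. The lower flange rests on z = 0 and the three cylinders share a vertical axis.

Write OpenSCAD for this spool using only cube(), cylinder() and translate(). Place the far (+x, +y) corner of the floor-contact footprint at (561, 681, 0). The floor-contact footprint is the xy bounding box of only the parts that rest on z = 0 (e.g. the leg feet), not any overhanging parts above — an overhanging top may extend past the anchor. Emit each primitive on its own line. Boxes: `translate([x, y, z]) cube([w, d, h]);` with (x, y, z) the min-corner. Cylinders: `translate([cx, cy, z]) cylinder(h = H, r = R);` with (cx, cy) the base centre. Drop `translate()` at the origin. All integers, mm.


translate([414, 534, 0]) cylinder(h = 19, r = 147);
translate([414, 534, 19]) cylinder(h = 218, r = 54);
translate([414, 534, 237]) cylinder(h = 19, r = 147);


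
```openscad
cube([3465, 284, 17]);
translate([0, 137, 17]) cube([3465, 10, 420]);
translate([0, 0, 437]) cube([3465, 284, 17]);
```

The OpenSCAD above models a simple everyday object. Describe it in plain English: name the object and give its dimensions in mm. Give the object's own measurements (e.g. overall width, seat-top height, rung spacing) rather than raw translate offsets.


An I-beam lying along x, 3465 mm long. Overall section height 454 mm. Two flanges 284 mm wide (y) and 17 mm thick, one on the floor and one at the top; a web 10 mm thick runs between them, centred on the flange width.


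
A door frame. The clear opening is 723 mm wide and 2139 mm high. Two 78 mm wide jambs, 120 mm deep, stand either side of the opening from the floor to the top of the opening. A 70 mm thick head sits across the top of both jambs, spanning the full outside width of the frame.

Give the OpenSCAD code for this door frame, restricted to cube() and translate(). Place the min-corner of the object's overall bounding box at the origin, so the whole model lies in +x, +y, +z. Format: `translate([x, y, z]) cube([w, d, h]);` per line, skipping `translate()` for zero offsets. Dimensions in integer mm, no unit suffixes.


cube([78, 120, 2139]);
translate([801, 0, 0]) cube([78, 120, 2139]);
translate([0, 0, 2139]) cube([879, 120, 70]);


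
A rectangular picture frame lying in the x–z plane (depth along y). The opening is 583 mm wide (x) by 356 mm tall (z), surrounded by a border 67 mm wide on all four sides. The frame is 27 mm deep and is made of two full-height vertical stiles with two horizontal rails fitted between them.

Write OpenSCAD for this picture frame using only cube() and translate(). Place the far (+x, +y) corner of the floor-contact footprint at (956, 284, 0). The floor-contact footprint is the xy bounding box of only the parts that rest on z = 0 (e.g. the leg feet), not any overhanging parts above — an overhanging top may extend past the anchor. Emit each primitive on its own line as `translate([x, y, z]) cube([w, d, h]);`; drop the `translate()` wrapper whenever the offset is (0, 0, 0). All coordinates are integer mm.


translate([239, 257, 0]) cube([67, 27, 490]);
translate([889, 257, 0]) cube([67, 27, 490]);
translate([306, 257, 0]) cube([583, 27, 67]);
translate([306, 257, 423]) cube([583, 27, 67]);


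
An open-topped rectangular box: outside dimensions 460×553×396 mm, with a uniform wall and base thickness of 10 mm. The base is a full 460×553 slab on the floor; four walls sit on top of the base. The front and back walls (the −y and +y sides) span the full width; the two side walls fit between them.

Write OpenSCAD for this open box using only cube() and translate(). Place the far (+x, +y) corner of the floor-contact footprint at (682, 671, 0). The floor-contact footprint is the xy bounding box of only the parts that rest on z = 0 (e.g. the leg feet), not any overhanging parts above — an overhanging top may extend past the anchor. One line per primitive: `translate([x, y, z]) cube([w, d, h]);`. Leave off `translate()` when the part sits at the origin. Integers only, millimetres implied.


translate([222, 118, 0]) cube([460, 553, 10]);
translate([222, 118, 10]) cube([460, 10, 386]);
translate([222, 661, 10]) cube([460, 10, 386]);
translate([222, 128, 10]) cube([10, 533, 386]);
translate([672, 128, 10]) cube([10, 533, 386]);


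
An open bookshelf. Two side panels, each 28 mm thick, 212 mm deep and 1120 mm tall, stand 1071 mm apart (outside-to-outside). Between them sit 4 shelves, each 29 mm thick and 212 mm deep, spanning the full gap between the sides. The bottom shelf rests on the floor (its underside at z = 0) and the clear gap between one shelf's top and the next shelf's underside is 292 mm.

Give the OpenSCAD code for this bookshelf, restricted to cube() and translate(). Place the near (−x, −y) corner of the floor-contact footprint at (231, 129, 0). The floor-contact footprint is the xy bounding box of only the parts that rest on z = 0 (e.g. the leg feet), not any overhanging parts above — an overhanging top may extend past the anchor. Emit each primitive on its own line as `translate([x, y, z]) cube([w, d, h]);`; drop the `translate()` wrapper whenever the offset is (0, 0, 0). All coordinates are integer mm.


translate([231, 129, 0]) cube([28, 212, 1120]);
translate([1274, 129, 0]) cube([28, 212, 1120]);
translate([259, 129, 0]) cube([1015, 212, 29]);
translate([259, 129, 321]) cube([1015, 212, 29]);
translate([259, 129, 642]) cube([1015, 212, 29]);
translate([259, 129, 963]) cube([1015, 212, 29]);


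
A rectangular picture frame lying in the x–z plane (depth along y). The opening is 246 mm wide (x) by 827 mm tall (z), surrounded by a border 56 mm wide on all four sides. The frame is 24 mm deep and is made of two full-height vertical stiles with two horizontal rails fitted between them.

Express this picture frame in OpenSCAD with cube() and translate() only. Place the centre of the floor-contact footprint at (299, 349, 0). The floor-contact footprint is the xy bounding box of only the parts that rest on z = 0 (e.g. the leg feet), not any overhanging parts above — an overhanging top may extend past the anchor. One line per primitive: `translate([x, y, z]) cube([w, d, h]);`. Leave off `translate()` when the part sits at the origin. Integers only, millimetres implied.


translate([120, 337, 0]) cube([56, 24, 939]);
translate([422, 337, 0]) cube([56, 24, 939]);
translate([176, 337, 0]) cube([246, 24, 56]);
translate([176, 337, 883]) cube([246, 24, 56]);


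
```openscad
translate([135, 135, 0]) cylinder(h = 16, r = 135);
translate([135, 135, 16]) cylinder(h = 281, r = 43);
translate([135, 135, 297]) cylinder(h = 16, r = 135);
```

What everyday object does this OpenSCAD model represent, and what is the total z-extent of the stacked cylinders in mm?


A spool. The overall height is 313 mm.

Three coaxial cylinders, large–small–large — a spool. Two 16 mm flanges and a 281 mm core give 16 + 281 + 16 = 313 mm.


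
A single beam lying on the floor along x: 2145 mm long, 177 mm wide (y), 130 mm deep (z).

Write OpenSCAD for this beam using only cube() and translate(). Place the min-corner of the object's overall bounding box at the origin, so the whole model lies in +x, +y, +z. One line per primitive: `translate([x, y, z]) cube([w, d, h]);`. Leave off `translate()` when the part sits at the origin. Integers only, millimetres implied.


cube([2145, 177, 130]);


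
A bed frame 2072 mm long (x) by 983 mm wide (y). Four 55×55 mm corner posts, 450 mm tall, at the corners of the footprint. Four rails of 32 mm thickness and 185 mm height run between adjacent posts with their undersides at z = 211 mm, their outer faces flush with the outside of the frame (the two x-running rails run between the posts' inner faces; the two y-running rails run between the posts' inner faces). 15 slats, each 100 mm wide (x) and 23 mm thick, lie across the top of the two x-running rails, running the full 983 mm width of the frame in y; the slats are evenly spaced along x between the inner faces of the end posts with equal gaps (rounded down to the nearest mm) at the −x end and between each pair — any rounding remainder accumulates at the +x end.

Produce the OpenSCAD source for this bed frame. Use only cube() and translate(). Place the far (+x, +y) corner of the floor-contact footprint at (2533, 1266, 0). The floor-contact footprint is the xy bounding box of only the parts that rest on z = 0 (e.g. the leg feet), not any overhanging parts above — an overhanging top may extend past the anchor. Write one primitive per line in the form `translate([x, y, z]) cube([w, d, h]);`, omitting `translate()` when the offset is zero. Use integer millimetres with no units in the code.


// slat z = rail_z + rail_h = 211 + 185 = 396
// slat gap = ⌊(1962 − 15·100) / 16⌋ = 28
translate([461, 283, 0]) cube([55, 55, 450]);
translate([461, 1211, 0]) cube([55, 55, 450]);
translate([2478, 283, 0]) cube([55, 55, 450]);
translate([2478, 1211, 0]) cube([55, 55, 450]);
translate([516, 283, 211]) cube([1962, 32, 185]);
translate([516, 1234, 211]) cube([1962, 32, 185]);
translate([461, 338, 211]) cube([32, 873, 185]);
translate([2501, 338, 211]) cube([32, 873, 185]);
translate([544, 283, 396]) cube([100, 983, 23]);
translate([672, 283, 396]) cube([100, 983, 23]);
translate([800, 283, 396]) cube([100, 983, 23]);
translate([928, 283, 396]) cube([100, 983, 23]);
translate([1056, 283, 396]) cube([100, 983, 23]);
translate([1184, 283, 396]) cube([100, 983, 23]);
translate([1312, 283, 396]) cube([100, 983, 23]);
translate([1440, 283, 396]) cube([100, 983, 23]);
translate([1568, 283, 396]) cube([100, 983, 23]);
translate([1696, 283, 396]) cube([100, 983, 23]);
translate([1824, 283, 396]) cube([100, 983, 23]);
translate([1952, 283, 396]) cube([100, 983, 23]);
translate([2080, 283, 396]) cube([100, 983, 23]);
translate([2208, 283, 396]) cube([100, 983, 23]);
translate([2336, 283, 396]) cube([100, 983, 23]);


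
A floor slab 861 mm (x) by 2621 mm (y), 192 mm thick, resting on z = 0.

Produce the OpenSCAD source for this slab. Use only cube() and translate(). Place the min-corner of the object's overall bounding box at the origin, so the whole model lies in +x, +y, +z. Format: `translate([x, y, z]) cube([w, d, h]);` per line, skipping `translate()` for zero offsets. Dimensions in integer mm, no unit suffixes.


cube([861, 2621, 192]);


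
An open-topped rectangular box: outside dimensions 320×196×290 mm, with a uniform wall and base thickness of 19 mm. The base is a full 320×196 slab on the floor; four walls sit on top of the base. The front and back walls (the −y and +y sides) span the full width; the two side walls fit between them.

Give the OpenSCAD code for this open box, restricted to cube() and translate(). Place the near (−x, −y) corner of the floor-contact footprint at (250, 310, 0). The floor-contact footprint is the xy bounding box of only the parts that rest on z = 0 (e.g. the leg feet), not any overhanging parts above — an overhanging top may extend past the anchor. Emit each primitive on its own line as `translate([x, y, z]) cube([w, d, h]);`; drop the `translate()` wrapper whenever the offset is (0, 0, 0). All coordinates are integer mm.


translate([250, 310, 0]) cube([320, 196, 19]);
translate([250, 310, 19]) cube([320, 19, 271]);
translate([250, 487, 19]) cube([320, 19, 271]);
translate([250, 329, 19]) cube([19, 158, 271]);
translate([551, 329, 19]) cube([19, 158, 271]);


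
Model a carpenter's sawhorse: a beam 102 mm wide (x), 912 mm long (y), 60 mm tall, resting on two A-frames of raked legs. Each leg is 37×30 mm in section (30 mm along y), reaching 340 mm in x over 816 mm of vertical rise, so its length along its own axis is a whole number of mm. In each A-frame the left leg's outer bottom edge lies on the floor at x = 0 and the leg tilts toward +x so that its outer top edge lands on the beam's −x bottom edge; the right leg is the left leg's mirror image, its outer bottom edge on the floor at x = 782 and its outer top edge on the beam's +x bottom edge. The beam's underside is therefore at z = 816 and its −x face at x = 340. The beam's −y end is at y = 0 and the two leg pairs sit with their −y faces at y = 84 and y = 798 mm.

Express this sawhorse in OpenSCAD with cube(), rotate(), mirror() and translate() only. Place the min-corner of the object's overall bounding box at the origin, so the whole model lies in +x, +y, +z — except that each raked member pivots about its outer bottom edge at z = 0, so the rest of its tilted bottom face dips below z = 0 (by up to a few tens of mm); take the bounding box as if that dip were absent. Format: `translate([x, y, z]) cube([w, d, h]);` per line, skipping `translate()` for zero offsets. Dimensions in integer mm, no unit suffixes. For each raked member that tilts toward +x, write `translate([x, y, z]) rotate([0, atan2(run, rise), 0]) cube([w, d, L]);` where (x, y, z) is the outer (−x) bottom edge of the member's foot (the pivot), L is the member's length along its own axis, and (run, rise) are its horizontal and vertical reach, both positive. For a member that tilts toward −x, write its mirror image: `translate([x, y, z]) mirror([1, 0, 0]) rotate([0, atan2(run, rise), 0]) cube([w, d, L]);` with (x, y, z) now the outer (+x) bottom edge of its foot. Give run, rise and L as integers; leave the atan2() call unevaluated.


translate([340, 0, 816]) cube([102, 912, 60]);
translate([0, 84, 0]) rotate([0, atan2(340, 816), 0]) cube([37, 30, 884]);
translate([782, 84, 0]) mirror([1, 0, 0]) rotate([0, atan2(340, 816), 0]) cube([37, 30, 884]);
translate([0, 798, 0]) rotate([0, atan2(340, 816), 0]) cube([37, 30, 884]);
translate([782, 798, 0]) mirror([1, 0, 0]) rotate([0, atan2(340, 816), 0]) cube([37, 30, 884]);


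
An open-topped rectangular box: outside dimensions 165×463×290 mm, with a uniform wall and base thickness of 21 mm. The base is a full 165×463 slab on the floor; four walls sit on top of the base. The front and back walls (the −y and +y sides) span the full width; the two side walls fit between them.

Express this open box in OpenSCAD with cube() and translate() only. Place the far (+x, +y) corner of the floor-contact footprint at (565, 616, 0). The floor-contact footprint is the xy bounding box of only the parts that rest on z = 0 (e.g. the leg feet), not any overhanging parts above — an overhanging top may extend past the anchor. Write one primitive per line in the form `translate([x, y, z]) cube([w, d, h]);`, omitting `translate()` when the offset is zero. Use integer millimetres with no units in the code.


translate([400, 153, 0]) cube([165, 463, 21]);
translate([400, 153, 21]) cube([165, 21, 269]);
translate([400, 595, 21]) cube([165, 21, 269]);
translate([400, 174, 21]) cube([21, 421, 269]);
translate([544, 174, 21]) cube([21, 421, 269]);


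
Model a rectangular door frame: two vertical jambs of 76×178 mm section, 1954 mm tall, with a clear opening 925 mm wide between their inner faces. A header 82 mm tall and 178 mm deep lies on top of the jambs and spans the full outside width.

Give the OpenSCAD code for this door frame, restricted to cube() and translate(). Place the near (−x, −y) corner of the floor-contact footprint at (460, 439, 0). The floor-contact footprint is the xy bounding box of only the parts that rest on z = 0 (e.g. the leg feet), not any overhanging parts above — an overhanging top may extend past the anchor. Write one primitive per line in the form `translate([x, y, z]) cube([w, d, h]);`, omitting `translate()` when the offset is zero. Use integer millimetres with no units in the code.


translate([460, 439, 0]) cube([76, 178, 1954]);
translate([1461, 439, 0]) cube([76, 178, 1954]);
translate([460, 439, 1954]) cube([1077, 178, 82]);


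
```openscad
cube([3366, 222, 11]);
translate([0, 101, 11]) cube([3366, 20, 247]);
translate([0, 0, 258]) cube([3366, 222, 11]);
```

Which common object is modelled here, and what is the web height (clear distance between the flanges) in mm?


An I-beam. The web height is 247 mm.

Two wide flanges with a thin centred web — an I-beam. Overall 269 mm minus two 11 mm flanges gives a web of 269 − 2·11 = 247 mm.


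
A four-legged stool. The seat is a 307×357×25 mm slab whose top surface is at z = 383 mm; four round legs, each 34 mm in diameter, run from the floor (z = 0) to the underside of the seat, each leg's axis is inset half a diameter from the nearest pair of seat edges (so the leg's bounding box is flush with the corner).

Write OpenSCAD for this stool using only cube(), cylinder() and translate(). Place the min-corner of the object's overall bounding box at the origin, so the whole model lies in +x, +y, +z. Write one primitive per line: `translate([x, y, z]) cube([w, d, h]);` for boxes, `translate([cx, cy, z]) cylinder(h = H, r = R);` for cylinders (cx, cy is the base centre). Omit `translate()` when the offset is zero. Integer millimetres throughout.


translate([0, 0, 358]) cube([307, 357, 25]);
translate([17, 17, 0]) cylinder(h = 358, r = 17);
translate([290, 17, 0]) cylinder(h = 358, r = 17);
translate([17, 340, 0]) cylinder(h = 358, r = 17);
translate([290, 340, 0]) cylinder(h = 358, r = 17);


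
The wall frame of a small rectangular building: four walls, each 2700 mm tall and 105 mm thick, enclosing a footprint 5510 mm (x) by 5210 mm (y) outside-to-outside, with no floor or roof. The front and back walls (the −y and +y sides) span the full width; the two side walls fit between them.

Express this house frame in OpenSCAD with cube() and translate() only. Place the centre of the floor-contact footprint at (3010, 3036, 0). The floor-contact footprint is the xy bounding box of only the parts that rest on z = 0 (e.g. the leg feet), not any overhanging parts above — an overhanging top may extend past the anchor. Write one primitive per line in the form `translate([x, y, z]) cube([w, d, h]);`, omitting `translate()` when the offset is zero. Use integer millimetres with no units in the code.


translate([255, 431, 0]) cube([5510, 105, 2700]);
translate([255, 5536, 0]) cube([5510, 105, 2700]);
translate([255, 536, 0]) cube([105, 5000, 2700]);
translate([5660, 536, 0]) cube([105, 5000, 2700]);


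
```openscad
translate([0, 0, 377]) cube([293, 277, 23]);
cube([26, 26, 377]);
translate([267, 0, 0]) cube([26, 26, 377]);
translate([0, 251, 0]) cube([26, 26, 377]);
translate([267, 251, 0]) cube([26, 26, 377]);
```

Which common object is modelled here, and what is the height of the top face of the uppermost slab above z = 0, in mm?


A stool. The seat height is 400 mm.

A 293×277×23 slab at z = 377 on four corner posts — a stool. The seat top is 377 + 23 = 400 mm.


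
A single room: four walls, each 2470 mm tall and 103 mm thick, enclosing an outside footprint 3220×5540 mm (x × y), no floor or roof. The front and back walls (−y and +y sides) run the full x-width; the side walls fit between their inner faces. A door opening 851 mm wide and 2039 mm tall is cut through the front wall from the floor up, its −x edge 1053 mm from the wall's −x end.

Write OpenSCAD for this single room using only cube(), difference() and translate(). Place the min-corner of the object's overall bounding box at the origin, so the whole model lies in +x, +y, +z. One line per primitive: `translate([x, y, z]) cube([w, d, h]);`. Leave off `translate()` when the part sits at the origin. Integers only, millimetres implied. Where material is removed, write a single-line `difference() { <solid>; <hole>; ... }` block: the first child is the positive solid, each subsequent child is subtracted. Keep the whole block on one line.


difference() { cube([3220, 103, 2470]); translate([1053, 0, 0]) cube([851, 103, 2039]); }
translate([0, 5437, 0]) cube([3220, 103, 2470]);
translate([0, 103, 0]) cube([103, 5334, 2470]);
translate([3117, 103, 0]) cube([103, 5334, 2470]);


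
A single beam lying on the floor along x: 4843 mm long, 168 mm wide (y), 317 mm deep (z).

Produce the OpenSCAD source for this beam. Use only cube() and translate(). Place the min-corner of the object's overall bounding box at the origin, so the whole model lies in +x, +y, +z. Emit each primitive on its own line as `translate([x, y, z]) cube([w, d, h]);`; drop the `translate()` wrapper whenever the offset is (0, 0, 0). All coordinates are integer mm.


cube([4843, 168, 317]);


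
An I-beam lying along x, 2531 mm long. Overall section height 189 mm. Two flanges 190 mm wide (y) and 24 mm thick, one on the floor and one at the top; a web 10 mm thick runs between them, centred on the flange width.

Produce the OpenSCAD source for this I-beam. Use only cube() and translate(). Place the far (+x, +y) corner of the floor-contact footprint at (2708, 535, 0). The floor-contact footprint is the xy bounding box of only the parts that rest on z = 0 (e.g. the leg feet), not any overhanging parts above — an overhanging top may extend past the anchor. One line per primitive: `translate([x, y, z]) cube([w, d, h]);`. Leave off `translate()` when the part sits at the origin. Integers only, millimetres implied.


translate([177, 345, 0]) cube([2531, 190, 24]);
translate([177, 435, 24]) cube([2531, 10, 141]);
translate([177, 345, 165]) cube([2531, 190, 24]);


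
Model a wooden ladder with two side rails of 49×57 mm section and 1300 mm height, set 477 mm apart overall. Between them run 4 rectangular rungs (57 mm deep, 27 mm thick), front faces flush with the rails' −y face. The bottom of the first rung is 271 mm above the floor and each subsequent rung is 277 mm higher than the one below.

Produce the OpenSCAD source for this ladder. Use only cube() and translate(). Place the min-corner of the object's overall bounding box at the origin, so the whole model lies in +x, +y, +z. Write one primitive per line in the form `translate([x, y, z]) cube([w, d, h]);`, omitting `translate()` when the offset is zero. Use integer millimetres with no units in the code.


cube([49, 57, 1300]);
translate([428, 0, 0]) cube([49, 57, 1300]);
translate([49, 0, 271]) cube([379, 57, 27]);
translate([49, 0, 548]) cube([379, 57, 27]);
translate([49, 0, 825]) cube([379, 57, 27]);
translate([49, 0, 1102]) cube([379, 57, 27]);


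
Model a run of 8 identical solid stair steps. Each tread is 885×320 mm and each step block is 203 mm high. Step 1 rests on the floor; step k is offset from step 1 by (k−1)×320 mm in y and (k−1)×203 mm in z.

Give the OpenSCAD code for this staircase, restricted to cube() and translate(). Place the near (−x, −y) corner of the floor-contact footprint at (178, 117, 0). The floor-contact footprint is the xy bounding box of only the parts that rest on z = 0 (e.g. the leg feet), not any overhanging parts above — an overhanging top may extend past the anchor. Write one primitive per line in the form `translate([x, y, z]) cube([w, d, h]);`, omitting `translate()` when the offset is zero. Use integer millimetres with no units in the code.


translate([178, 117, 0]) cube([885, 320, 203]);
translate([178, 437, 203]) cube([885, 320, 203]);
translate([178, 757, 406]) cube([885, 320, 203]);
translate([178, 1077, 609]) cube([885, 320, 203]);
translate([178, 1397, 812]) cube([885, 320, 203]);
translate([178, 1717, 1015]) cube([885, 320, 203]);
translate([178, 2037, 1218]) cube([885, 320, 203]);
translate([178, 2357, 1421]) cube([885, 320, 203]);


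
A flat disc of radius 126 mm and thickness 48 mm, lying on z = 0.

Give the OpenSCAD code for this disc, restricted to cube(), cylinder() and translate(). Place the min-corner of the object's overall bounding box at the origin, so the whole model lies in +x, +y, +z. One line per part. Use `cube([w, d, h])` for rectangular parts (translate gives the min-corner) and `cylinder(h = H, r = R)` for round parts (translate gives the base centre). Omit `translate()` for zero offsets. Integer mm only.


translate([126, 126, 0]) cylinder(h = 48, r = 126);


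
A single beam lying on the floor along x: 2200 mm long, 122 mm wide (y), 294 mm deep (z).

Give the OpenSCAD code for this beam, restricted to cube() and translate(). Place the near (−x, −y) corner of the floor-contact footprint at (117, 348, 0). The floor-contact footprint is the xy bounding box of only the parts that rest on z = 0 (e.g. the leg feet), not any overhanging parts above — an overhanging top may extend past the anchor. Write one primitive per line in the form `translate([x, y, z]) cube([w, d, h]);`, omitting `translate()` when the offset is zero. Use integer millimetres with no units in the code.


translate([117, 348, 0]) cube([2200, 122, 294]);


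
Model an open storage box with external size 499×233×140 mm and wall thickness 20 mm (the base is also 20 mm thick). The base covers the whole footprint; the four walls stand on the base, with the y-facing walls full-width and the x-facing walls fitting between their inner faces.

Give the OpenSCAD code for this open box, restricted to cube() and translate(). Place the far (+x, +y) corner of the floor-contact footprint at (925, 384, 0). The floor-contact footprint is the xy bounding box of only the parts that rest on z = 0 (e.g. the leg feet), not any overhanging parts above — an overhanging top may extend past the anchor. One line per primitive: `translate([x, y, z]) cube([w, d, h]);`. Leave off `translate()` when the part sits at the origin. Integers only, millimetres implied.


translate([426, 151, 0]) cube([499, 233, 20]);
translate([426, 151, 20]) cube([499, 20, 120]);
translate([426, 364, 20]) cube([499, 20, 120]);
translate([426, 171, 20]) cube([20, 193, 120]);
translate([905, 171, 20]) cube([20, 193, 120]);


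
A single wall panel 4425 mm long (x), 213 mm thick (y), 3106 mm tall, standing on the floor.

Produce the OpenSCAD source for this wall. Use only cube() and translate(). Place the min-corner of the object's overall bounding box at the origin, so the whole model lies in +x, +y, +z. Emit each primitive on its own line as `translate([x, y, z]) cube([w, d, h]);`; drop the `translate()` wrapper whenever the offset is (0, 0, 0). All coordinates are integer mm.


cube([4425, 213, 3106]);


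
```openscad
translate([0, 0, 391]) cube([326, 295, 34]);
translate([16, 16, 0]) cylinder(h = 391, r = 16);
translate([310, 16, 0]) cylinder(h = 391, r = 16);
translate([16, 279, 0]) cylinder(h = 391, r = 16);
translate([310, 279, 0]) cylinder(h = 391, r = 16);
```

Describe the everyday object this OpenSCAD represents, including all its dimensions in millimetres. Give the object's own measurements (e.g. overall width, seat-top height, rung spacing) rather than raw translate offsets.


A four-legged stool. The seat is a 326×295×34 mm slab whose top surface is at z = 425 mm; four round legs, each 32 mm in diameter, run from the floor (z = 0) to the underside of the seat, each leg's axis is inset half a diameter from the nearest pair of seat edges (so the leg's bounding box is flush with the corner).


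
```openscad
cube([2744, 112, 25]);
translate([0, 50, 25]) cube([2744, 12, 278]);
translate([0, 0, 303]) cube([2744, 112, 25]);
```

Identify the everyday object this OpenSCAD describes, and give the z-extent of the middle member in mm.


An I-beam. The web height is 278 mm.

Two wide flanges with a thin centred web — an I-beam. Overall 328 mm minus two 25 mm flanges gives a web of 328 − 2·25 = 278 mm.


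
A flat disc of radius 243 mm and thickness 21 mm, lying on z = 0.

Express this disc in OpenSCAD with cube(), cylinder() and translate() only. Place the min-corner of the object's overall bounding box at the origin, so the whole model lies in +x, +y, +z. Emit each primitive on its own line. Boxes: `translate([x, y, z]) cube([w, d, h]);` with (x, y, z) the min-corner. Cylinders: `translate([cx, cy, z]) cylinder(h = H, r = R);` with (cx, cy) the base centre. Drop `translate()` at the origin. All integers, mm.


translate([243, 243, 0]) cylinder(h = 21, r = 243);


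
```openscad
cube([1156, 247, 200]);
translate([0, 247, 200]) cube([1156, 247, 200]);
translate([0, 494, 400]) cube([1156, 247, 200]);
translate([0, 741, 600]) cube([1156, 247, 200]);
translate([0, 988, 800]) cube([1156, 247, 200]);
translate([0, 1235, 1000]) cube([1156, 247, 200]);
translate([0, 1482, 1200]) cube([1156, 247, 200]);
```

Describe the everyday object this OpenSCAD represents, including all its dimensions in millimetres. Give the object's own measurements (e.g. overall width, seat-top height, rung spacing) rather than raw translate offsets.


A straight staircase of 7 solid steps. Each step is 1156 mm wide (x), 247 mm deep (y, the going) and 200 mm tall (the rise). The first step rests on the floor; each subsequent step sits one going further in +y and one rise higher in +z, directly behind and above the previous step with no overlap.


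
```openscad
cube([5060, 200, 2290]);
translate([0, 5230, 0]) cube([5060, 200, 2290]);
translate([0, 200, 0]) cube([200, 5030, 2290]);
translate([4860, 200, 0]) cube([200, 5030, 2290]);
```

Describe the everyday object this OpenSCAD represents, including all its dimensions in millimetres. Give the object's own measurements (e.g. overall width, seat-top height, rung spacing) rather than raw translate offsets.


The wall frame of a small rectangular building: four walls, each 2290 mm tall and 200 mm thick, enclosing a footprint 5060 mm (x) by 5430 mm (y) outside-to-outside, with no floor or roof. The front and back walls (the −y and +y sides) span the full width; the two side walls fit between them.


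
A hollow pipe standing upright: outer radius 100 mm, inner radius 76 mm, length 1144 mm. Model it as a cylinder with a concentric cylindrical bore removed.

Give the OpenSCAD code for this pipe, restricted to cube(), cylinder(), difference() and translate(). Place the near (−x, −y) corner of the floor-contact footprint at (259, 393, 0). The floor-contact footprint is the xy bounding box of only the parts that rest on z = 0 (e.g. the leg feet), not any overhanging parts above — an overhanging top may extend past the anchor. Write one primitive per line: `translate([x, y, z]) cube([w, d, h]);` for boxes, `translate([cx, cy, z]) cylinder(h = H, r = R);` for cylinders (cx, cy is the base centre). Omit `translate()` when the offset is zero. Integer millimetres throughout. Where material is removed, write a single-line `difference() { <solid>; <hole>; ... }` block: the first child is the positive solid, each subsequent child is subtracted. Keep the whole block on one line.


difference() { translate([359, 493, 0]) cylinder(h = 1144, r = 100); translate([359, 493, 0]) cylinder(h = 1144, r = 76); }


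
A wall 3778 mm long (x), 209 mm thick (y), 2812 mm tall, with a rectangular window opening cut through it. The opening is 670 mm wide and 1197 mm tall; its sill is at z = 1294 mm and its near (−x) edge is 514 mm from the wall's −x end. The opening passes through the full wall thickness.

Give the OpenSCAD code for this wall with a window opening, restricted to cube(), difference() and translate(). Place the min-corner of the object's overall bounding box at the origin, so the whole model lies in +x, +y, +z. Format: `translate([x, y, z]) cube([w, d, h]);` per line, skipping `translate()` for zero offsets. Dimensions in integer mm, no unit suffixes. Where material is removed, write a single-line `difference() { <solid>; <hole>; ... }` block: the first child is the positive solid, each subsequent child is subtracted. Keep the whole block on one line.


difference() { cube([3778, 209, 2812]); translate([514, 0, 1294]) cube([670, 209, 1197]); }


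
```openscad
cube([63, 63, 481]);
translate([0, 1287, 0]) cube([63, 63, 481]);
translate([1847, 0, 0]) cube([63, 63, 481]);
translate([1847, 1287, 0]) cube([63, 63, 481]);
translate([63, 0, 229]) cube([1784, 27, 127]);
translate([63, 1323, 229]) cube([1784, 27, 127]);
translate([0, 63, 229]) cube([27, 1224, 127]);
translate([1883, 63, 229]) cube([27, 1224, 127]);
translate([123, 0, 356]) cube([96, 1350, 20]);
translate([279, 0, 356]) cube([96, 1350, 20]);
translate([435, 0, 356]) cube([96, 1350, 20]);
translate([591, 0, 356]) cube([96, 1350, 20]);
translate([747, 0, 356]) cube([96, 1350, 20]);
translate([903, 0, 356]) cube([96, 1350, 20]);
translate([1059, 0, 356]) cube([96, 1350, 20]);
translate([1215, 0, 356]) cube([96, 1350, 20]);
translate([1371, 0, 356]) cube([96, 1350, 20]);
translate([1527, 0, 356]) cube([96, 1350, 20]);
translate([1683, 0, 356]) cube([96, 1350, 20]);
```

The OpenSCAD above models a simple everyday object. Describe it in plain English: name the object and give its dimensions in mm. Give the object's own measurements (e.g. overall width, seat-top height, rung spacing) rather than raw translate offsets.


A bed frame 1910 mm long (x) by 1350 mm wide (y). Four 63×63 mm corner posts, 481 mm tall, at the corners of the footprint. Four rails of 27 mm thickness and 127 mm height run between adjacent posts with their undersides at z = 229 mm, their outer faces flush with the outside of the frame (the two x-running rails run between the posts' inner faces; the two y-running rails run between the posts' inner faces). 11 slats, each 96 mm wide (x) and 20 mm thick, lie across the top of the two x-running rails, running the full 1350 mm width of the frame in y; along x they sit between the end posts with a 60 mm gap after the −x posts and between neighbouring slats, leaving 68 mm before the +x posts.


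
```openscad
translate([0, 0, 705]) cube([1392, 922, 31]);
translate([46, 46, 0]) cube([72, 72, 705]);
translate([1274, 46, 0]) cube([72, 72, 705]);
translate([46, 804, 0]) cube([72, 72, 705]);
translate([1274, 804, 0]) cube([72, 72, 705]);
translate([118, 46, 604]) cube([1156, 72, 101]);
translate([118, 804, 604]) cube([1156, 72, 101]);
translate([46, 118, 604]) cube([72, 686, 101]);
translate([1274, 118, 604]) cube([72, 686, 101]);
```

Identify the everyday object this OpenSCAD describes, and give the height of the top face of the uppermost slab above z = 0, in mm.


A table. The table height is 736 mm.

A 1392×922×31 slab sits at z = 705 on four 72 mm square posts — a table. The top surface is at 705 + 31 = 736 mm.
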